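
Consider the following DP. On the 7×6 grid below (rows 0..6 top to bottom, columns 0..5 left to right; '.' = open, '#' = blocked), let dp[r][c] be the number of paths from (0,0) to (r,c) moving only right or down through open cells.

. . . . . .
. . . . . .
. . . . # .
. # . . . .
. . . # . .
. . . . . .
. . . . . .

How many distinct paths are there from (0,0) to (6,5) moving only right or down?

r\c   0   1   2   3   4   5
  0   1   1   1   1   1   1
  1   1   2   3   4   5   6
  2   1   3   6  10   0   6
  3   1   0   6  16  16  22
  4   1   1   7   0  16  38
  5   1   2   9   9  25  63
  6   1   3  12  21  46 109

109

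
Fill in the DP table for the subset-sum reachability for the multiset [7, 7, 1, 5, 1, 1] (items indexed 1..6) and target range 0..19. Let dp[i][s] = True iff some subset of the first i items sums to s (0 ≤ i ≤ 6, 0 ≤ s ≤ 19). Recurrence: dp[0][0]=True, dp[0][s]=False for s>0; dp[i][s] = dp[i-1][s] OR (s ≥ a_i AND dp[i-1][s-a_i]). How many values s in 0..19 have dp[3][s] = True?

i\s   0   1   2   3   4   5   6   7   8   9  10  11  12  13  14  15  16  17  18  19
  0   T   F   F   F   F   F   F   F   F   F   F   F   F   F   F   F   F   F   F   F
  1   T   F   F   F   F   F   F   T   F   F   F   F   F   F   F   F   F   F   F   F
  2   T   F   F   F   F   F   F   T   F   F   F   F   F   F   T   F   F   F   F   F
  3   T   T   F   F   F   F   F   T   T   F   F   F   F   F   T   T   F   F   F   F
  4   T   T   F   F   F   T   T   T   T   F   F   F   T   T   T   T   F   F   F   T
  5   T   T   T   F   F   T   T   T   T   T   F   F   T   T   T   T   T   F   F   T
  6   T   T   T   T   F   T   T   T   T   T   T   F   T   T   T   T   T   T   F   T

6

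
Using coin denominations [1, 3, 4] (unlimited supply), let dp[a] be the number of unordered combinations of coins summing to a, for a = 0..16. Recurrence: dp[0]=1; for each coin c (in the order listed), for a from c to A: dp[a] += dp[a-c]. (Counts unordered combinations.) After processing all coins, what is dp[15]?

after  coin     0     1     2     3     4     5     6     7     8     9    10    11    12    13    14    15    16
          1     1     1     1     1     1     1     1     1     1     1     1     1     1     1     1     1     1
          3     1     1     1     2     2     2     3     3     3     4     4     4     5     5     5     6     6
          4     1     1     1     2     3     3     4     5     6     7     8     9    11    12    13    15    17

15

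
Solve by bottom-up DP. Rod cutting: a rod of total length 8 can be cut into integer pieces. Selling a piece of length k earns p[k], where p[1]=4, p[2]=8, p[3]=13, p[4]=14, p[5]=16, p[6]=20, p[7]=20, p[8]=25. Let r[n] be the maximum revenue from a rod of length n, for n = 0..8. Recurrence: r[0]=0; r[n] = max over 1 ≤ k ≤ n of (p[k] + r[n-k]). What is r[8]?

   n    0    1    2    3    4    5    6    7    8
r[n]    0    4    8   13   17   21   26   30   34

34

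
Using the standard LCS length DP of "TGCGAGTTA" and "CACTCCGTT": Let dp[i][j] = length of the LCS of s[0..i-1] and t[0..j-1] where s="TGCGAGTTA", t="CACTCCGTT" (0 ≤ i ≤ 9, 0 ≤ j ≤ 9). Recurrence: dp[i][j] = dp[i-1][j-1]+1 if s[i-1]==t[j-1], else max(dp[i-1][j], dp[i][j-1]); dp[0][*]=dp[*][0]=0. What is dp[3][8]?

2

   ''  C  A  C  T  C  C  G  T  T
''  0  0  0  0  0  0  0  0  0  0
 T  0  0  0  0  1  1  1  1  1  1
 G  0  0  0  0  1  1  1  2  2  2
 C  0  1  1  1  1  2  2  2  2  2
 G  0  1  1  1  1  2  2  3  3  3
 A  0  1  2  2  2  2  2  3  3  3
 G  0  1  2  2  2  2  2  3  3  3
 T  0  1  2  2  3  3  3  3  4  4
 T  0  1  2  2  3  3  3  3  4  5
 A  0  1  2  2  3  3  3  3  4  5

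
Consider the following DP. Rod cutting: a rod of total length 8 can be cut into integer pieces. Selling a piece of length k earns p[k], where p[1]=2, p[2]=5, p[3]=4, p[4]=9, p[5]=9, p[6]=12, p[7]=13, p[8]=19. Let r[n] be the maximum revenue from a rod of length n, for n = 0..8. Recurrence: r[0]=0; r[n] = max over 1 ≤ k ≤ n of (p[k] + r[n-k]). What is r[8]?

20

   n    0    1    2    3    4    5    6    7    8
r[n]    0    2    5    7   10   12   15   17   20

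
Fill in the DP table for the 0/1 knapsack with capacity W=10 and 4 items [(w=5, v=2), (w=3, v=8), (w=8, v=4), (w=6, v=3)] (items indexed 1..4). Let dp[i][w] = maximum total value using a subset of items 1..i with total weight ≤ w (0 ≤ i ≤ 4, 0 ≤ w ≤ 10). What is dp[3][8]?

10

i\w   0   1   2   3   4   5   6   7   8   9  10
  0   0   0   0   0   0   0   0   0   0   0   0
  1   0   0   0   0   0   2   2   2   2   2   2
  2   0   0   0   8   8   8   8   8  10  10  10
  3   0   0   0   8   8   8   8   8  10  10  10
  4   0   0   0   8   8   8   8   8  10  11  11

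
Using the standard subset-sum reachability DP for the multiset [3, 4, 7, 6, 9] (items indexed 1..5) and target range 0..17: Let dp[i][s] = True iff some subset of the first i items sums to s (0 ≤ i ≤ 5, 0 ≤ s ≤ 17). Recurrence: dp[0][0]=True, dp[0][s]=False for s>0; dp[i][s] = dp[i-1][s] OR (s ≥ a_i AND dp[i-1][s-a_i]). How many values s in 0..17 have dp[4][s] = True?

12

i\s   0   1   2   3   4   5   6   7   8   9  10  11  12  13  14  15  16  17
  0   T   F   F   F   F   F   F   F   F   F   F   F   F   F   F   F   F   F
  1   T   F   F   T   F   F   F   F   F   F   F   F   F   F   F   F   F   F
  2   T   F   F   T   T   F   F   T   F   F   F   F   F   F   F   F   F   F
  3   T   F   F   T   T   F   F   T   F   F   T   T   F   F   T   F   F   F
  4   T   F   F   T   T   F   T   T   F   T   T   T   F   T   T   F   T   T
  5   T   F   F   T   T   F   T   T   F   T   T   T   T   T   T   T   T   T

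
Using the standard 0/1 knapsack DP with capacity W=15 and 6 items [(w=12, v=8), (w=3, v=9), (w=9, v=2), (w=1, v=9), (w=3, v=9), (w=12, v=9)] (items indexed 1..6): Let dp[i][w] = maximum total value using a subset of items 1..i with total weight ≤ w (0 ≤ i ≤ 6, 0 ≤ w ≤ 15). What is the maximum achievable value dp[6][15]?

i\w   0   1   2   3   4   5   6   7   8   9  10  11  12  13  14  15
  0   0   0   0   0   0   0   0   0   0   0   0   0   0   0   0   0
  1   0   0   0   0   0   0   0   0   0   0   0   0   8   8   8   8
  2   0   0   0   9   9   9   9   9   9   9   9   9   9   9   9  17
  3   0   0   0   9   9   9   9   9   9   9   9   9  11  11  11  17
  4   0   9   9   9  18  18  18  18  18  18  18  18  18  20  20  20
  5   0   9   9   9  18  18  18  27  27  27  27  27  27  27  27  27
  6   0   9   9   9  18  18  18  27  27  27  27  27  27  27  27  27

27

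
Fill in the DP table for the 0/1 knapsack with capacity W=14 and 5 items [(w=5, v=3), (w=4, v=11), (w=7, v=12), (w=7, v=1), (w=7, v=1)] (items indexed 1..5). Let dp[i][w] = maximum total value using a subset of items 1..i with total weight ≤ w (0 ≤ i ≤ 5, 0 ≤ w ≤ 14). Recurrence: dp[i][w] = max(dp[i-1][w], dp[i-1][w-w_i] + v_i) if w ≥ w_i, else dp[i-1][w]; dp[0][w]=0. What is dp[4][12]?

i\w   0   1   2   3   4   5   6   7   8   9  10  11  12  13  14
  0   0   0   0   0   0   0   0   0   0   0   0   0   0   0   0
  1   0   0   0   0   0   3   3   3   3   3   3   3   3   3   3
  2   0   0   0   0  11  11  11  11  11  14  14  14  14  14  14
  3   0   0   0   0  11  11  11  12  12  14  14  23  23  23  23
  4   0   0   0   0  11  11  11  12  12  14  14  23  23  23  23
  5   0   0   0   0  11  11  11  12  12  14  14  23  23  23  23

23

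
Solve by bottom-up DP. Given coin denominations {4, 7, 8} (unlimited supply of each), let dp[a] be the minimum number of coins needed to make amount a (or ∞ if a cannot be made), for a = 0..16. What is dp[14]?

2

 a  0  1  2  3  4  5  6  7  8  9 10 11 12 13 14 15 16
dp  0  -  -  -  1  -  -  1  1  -  -  2  2  -  2  2  2
(- denotes ∞ / unreachable)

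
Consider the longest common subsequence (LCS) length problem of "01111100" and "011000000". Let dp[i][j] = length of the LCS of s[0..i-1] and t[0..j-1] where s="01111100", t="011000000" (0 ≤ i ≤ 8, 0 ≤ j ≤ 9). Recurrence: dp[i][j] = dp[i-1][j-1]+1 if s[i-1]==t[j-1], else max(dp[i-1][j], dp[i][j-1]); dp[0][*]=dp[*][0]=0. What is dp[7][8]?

4

   ''  0  1  1  0  0  0  0  0  0
''  0  0  0  0  0  0  0  0  0  0
 0  0  1  1  1  1  1  1  1  1  1
 1  0  1  2  2  2  2  2  2  2  2
 1  0  1  2  3  3  3  3  3  3  3
 1  0  1  2  3  3  3  3  3  3  3
 1  0  1  2  3  3  3  3  3  3  3
 1  0  1  2  3  3  3  3  3  3  3
 0  0  1  2  3  4  4  4  4  4  4
 0  0  1  2  3  4  5  5  5  5  5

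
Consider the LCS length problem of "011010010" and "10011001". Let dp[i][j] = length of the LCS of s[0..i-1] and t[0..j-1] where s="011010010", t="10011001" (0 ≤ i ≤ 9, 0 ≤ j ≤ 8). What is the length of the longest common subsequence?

   ''  1  0  0  1  1  0  0  1
''  0  0  0  0  0  0  0  0  0
 0  0  0  1  1  1  1  1  1  1
 1  0  1  1  1  2  2  2  2  2
 1  0  1  1  1  2  3  3  3  3
 0  0  1  2  2  2  3  4  4  4
 1  0  1  2  2  3  3  4  4  5
 0  0  1  2  3  3  3  4  5  5
 0  0  1  2  3  3  3  4  5  5
 1  0  1  2  3  4  4  4  5  6
 0  0  1  2  3  4  4  5  5  6

6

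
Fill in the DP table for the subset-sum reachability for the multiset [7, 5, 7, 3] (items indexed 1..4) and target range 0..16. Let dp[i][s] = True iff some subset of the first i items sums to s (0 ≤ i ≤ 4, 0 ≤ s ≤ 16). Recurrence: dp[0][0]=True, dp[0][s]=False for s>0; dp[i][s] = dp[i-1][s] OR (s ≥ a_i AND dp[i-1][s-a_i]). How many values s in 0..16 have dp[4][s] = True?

i\s   0   1   2   3   4   5   6   7   8   9  10  11  12  13  14  15  16
  0   T   F   F   F   F   F   F   F   F   F   F   F   F   F   F   F   F
  1   T   F   F   F   F   F   F   T   F   F   F   F   F   F   F   F   F
  2   T   F   F   F   F   T   F   T   F   F   F   F   T   F   F   F   F
  3   T   F   F   F   F   T   F   T   F   F   F   F   T   F   T   F   F
  4   T   F   F   T   F   T   F   T   T   F   T   F   T   F   T   T   F

9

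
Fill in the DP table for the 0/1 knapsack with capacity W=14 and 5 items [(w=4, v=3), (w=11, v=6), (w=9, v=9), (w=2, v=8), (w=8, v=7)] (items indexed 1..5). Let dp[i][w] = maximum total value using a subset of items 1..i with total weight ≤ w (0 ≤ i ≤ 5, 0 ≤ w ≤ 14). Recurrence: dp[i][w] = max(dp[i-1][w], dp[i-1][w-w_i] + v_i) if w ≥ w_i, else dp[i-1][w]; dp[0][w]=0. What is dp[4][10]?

11

i\w   0   1   2   3   4   5   6   7   8   9  10  11  12  13  14
  0   0   0   0   0   0   0   0   0   0   0   0   0   0   0   0
  1   0   0   0   0   3   3   3   3   3   3   3   3   3   3   3
  2   0   0   0   0   3   3   3   3   3   3   3   6   6   6   6
  3   0   0   0   0   3   3   3   3   3   9   9   9   9  12  12
  4   0   0   8   8   8   8  11  11  11  11  11  17  17  17  17
  5   0   0   8   8   8   8  11  11  11  11  15  17  17  17  18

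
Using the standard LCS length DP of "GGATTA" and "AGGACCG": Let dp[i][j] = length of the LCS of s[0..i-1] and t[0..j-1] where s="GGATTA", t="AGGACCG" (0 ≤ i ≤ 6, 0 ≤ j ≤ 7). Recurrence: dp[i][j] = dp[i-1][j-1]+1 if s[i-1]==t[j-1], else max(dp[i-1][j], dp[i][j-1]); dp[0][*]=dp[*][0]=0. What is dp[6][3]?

2

   ''  A  G  G  A  C  C  G
''  0  0  0  0  0  0  0  0
 G  0  0  1  1  1  1  1  1
 G  0  0  1  2  2  2  2  2
 A  0  1  1  2  3  3  3  3
 T  0  1  1  2  3  3  3  3
 T  0  1  1  2  3  3  3  3
 A  0  1  1  2  3  3  3  3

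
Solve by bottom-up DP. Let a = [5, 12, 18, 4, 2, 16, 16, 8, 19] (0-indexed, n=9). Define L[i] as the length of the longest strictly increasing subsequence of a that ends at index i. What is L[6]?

3

   i    0    1    2    3    4    5    6    7    8
a[i]    5   12   18    4    2   16   16    8   19
L[i]    1    2    3    1    1    3    3    2    4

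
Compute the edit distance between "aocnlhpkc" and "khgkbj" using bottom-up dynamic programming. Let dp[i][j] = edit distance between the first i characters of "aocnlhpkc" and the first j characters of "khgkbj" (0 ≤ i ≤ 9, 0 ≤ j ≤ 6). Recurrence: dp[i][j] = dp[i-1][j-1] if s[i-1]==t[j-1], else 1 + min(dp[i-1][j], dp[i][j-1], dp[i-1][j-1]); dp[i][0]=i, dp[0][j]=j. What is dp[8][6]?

   ''  k  h  g  k  b  j
''  0  1  2  3  4  5  6
 a  1  1  2  3  4  5  6
 o  2  2  2  3  4  5  6
 c  3  3  3  3  4  5  6
 n  4  4  4  4  4  5  6
 l  5  5  5  5  5  5  6
 h  6  6  5  6  6  6  6
 p  7  7  6  6  7  7  7
 k  8  7  7  7  6  7  8
 c  9  8  8  8  7  7  8

8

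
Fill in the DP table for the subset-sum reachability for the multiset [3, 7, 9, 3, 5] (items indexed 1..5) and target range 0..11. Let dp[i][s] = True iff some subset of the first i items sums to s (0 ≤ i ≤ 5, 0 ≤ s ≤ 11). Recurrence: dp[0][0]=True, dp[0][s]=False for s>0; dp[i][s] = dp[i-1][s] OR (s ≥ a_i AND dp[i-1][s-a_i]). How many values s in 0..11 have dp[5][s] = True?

i\s   0   1   2   3   4   5   6   7   8   9  10  11
  0   T   F   F   F   F   F   F   F   F   F   F   F
  1   T   F   F   T   F   F   F   F   F   F   F   F
  2   T   F   F   T   F   F   F   T   F   F   T   F
  3   T   F   F   T   F   F   F   T   F   T   T   F
  4   T   F   F   T   F   F   T   T   F   T   T   F
  5   T   F   F   T   F   T   T   T   T   T   T   T

9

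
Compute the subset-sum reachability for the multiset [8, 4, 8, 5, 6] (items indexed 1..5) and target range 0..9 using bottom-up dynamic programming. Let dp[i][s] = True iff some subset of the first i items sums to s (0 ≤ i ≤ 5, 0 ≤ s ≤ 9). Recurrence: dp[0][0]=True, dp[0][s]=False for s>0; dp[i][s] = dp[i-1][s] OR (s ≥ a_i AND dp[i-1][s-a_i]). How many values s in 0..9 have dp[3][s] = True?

3

i\s   0   1   2   3   4   5   6   7   8   9
  0   T   F   F   F   F   F   F   F   F   F
  1   T   F   F   F   F   F   F   F   T   F
  2   T   F   F   F   T   F   F   F   T   F
  3   T   F   F   F   T   F   F   F   T   F
  4   T   F   F   F   T   T   F   F   T   T
  5   T   F   F   F   T   T   T   F   T   T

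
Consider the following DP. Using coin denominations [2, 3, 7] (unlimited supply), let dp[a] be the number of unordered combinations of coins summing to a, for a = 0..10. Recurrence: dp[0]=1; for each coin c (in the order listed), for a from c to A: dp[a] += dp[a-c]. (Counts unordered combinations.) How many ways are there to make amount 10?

3

after  coin     0     1     2     3     4     5     6     7     8     9    10
          2     1     0     1     0     1     0     1     0     1     0     1
          3     1     0     1     1     1     1     2     1     2     2     2
          7     1     0     1     1     1     1     2     2     2     3     3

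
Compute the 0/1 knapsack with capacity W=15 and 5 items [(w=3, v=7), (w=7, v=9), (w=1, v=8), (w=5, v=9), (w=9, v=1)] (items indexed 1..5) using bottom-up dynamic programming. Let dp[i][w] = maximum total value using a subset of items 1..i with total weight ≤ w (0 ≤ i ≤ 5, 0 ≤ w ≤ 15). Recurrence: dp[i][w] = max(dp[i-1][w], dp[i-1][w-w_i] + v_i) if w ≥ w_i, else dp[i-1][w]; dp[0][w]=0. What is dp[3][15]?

i\w   0   1   2   3   4   5   6   7   8   9  10  11  12  13  14  15
  0   0   0   0   0   0   0   0   0   0   0   0   0   0   0   0   0
  1   0   0   0   7   7   7   7   7   7   7   7   7   7   7   7   7
  2   0   0   0   7   7   7   7   9   9   9  16  16  16  16  16  16
  3   0   8   8   8  15  15  15  15  17  17  17  24  24  24  24  24
  4   0   8   8   8  15  15  17  17  17  24  24  24  24  26  26  26
  5   0   8   8   8  15  15  17  17  17  24  24  24  24  26  26  26

24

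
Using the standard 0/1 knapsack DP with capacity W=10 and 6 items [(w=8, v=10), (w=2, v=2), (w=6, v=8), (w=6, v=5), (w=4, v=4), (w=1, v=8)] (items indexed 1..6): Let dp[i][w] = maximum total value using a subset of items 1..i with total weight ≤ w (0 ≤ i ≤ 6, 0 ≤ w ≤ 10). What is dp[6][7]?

i\w   0   1   2   3   4   5   6   7   8   9  10
  0   0   0   0   0   0   0   0   0   0   0   0
  1   0   0   0   0   0   0   0   0  10  10  10
  2   0   0   2   2   2   2   2   2  10  10  12
  3   0   0   2   2   2   2   8   8  10  10  12
  4   0   0   2   2   2   2   8   8  10  10  12
  5   0   0   2   2   4   4   8   8  10  10  12
  6   0   8   8  10  10  12  12  16  16  18  18

16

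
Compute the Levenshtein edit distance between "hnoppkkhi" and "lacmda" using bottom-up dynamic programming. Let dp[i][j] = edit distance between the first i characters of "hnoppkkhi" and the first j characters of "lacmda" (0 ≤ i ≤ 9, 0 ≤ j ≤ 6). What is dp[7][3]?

7

   ''  l  a  c  m  d  a
''  0  1  2  3  4  5  6
 h  1  1  2  3  4  5  6
 n  2  2  2  3  4  5  6
 o  3  3  3  3  4  5  6
 p  4  4  4  4  4  5  6
 p  5  5  5  5  5  5  6
 k  6  6  6  6  6  6  6
 k  7  7  7  7  7  7  7
 h  8  8  8  8  8  8  8
 i  9  9  9  9  9  9  9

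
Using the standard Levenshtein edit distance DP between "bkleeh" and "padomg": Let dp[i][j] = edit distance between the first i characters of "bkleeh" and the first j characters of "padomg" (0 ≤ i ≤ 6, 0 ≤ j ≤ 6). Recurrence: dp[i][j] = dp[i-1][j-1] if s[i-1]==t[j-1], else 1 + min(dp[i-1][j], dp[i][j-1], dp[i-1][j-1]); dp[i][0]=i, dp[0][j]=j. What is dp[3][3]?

   ''  p  a  d  o  m  g
''  0  1  2  3  4  5  6
 b  1  1  2  3  4  5  6
 k  2  2  2  3  4  5  6
 l  3  3  3  3  4  5  6
 e  4  4  4  4  4  5  6
 e  5  5  5  5  5  5  6
 h  6  6  6  6  6  6  6

3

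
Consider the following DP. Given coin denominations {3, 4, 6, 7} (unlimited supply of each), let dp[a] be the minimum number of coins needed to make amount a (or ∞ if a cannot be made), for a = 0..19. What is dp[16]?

 a  0  1  2  3  4  5  6  7  8  9 10 11 12 13 14 15 16 17 18 19
dp  0  -  -  1  1  -  1  1  2  2  2  2  2  2  2  3  3  3  3  3
(- denotes ∞ / unreachable)

3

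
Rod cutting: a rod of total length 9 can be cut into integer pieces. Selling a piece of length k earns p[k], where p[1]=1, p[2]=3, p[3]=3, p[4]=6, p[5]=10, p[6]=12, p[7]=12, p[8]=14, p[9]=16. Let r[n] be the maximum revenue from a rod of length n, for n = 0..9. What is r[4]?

   n    0    1    2    3    4    5    6    7    8    9
r[n]    0    1    3    4    6   10   12   13   15   16

6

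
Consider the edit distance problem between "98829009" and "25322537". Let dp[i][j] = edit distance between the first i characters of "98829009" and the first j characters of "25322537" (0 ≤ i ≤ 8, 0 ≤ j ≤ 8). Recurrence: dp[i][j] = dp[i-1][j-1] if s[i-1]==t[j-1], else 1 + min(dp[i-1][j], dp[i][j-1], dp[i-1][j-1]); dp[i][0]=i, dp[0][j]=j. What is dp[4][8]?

   ''  2  5  3  2  2  5  3  7
''  0  1  2  3  4  5  6  7  8
 9  1  1  2  3  4  5  6  7  8
 8  2  2  2  3  4  5  6  7  8
 8  3  3  3  3  4  5  6  7  8
 2  4  3  4  4  3  4  5  6  7
 9  5  4  4  5  4  4  5  6  7
 0  6  5  5  5  5  5  5  6  7
 0  7  6  6  6  6  6  6  6  7
 9  8  7  7  7  7  7  7  7  7

7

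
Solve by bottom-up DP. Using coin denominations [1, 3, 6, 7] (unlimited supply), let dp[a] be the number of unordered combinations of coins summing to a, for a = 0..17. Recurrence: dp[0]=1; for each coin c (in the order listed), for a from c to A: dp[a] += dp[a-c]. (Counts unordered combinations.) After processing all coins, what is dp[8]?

5

after  coin     0     1     2     3     4     5     6     7     8     9    10    11    12    13    14    15    16    17
          1     1     1     1     1     1     1     1     1     1     1     1     1     1     1     1     1     1     1
          3     1     1     1     2     2     2     3     3     3     4     4     4     5     5     5     6     6     6
          6     1     1     1     2     2     2     4     4     4     6     6     6     9     9     9    12    12    12
          7     1     1     1     2     2     2     4     5     5     7     8     8    11    13    14    17    19    20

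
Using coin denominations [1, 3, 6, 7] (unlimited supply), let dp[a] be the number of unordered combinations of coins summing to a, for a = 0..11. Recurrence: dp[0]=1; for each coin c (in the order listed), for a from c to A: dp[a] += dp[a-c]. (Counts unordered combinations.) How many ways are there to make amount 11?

8

after  coin     0     1     2     3     4     5     6     7     8     9    10    11
          1     1     1     1     1     1     1     1     1     1     1     1     1
          3     1     1     1     2     2     2     3     3     3     4     4     4
          6     1     1     1     2     2     2     4     4     4     6     6     6
          7     1     1     1     2     2     2     4     5     5     7     8     8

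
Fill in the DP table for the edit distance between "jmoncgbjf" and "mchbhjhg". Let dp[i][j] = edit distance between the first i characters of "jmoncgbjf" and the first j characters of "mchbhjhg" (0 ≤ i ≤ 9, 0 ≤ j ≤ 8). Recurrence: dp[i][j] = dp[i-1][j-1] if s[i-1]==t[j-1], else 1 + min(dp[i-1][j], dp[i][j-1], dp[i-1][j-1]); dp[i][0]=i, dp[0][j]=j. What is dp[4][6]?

6

   ''  m  c  h  b  h  j  h  g
''  0  1  2  3  4  5  6  7  8
 j  1  1  2  3  4  5  5  6  7
 m  2  1  2  3  4  5  6  6  7
 o  3  2  2  3  4  5  6  7  7
 n  4  3  3  3  4  5  6  7  8
 c  5  4  3  4  4  5  6  7  8
 g  6  5  4  4  5  5  6  7  7
 b  7  6  5  5  4  5  6  7  8
 j  8  7  6  6  5  5  5  6  7
 f  9  8  7  7  6  6  6  6  7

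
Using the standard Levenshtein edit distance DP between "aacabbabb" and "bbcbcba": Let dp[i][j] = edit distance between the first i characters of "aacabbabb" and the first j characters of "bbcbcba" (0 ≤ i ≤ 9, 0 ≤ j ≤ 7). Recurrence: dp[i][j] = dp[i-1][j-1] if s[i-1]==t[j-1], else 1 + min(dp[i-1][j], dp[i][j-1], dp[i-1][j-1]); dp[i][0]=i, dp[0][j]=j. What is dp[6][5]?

4

   ''  b  b  c  b  c  b  a
''  0  1  2  3  4  5  6  7
 a  1  1  2  3  4  5  6  6
 a  2  2  2  3  4  5  6  6
 c  3  3  3  2  3  4  5  6
 a  4  4  4  3  3  4  5  5
 b  5  4  4  4  3  4  4  5
 b  6  5  4  5  4  4  4  5
 a  7  6  5  5  5  5  5  4
 b  8  7  6  6  5  6  5  5
 b  9  8  7  7  6  6  6  6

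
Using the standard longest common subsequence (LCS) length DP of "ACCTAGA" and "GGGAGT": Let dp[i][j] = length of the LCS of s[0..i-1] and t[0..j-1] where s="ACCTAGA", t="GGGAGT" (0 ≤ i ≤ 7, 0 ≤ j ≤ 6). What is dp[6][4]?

   ''  G  G  G  A  G  T
''  0  0  0  0  0  0  0
 A  0  0  0  0  1  1  1
 C  0  0  0  0  1  1  1
 C  0  0  0  0  1  1  1
 T  0  0  0  0  1  1  2
 A  0  0  0  0  1  1  2
 G  0  1  1  1  1  2  2
 A  0  1  1  1  2  2  2

1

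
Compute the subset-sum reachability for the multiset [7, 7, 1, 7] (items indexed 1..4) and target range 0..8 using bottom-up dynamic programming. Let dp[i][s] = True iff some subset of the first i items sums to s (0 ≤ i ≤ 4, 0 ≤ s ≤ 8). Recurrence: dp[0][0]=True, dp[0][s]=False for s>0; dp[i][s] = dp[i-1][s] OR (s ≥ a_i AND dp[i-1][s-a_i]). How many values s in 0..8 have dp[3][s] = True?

i\s   0   1   2   3   4   5   6   7   8
  0   T   F   F   F   F   F   F   F   F
  1   T   F   F   F   F   F   F   T   F
  2   T   F   F   F   F   F   F   T   F
  3   T   T   F   F   F   F   F   T   T
  4   T   T   F   F   F   F   F   T   T

4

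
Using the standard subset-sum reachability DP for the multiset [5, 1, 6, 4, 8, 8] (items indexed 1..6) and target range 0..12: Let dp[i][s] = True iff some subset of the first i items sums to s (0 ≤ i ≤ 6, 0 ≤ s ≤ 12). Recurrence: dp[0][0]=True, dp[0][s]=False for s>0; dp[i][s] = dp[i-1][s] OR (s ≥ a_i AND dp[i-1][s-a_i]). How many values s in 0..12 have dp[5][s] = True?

11

i\s   0   1   2   3   4   5   6   7   8   9  10  11  12
  0   T   F   F   F   F   F   F   F   F   F   F   F   F
  1   T   F   F   F   F   T   F   F   F   F   F   F   F
  2   T   T   F   F   F   T   T   F   F   F   F   F   F
  3   T   T   F   F   F   T   T   T   F   F   F   T   T
  4   T   T   F   F   T   T   T   T   F   T   T   T   T
  5   T   T   F   F   T   T   T   T   T   T   T   T   T
  6   T   T   F   F   T   T   T   T   T   T   T   T   T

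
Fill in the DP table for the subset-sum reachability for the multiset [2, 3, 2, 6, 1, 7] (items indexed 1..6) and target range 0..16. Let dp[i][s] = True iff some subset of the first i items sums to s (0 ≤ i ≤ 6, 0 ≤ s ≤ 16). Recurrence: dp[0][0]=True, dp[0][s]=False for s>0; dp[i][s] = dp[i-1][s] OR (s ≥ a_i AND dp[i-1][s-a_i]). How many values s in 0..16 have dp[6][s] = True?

i\s   0   1   2   3   4   5   6   7   8   9  10  11  12  13  14  15  16
  0   T   F   F   F   F   F   F   F   F   F   F   F   F   F   F   F   F
  1   T   F   T   F   F   F   F   F   F   F   F   F   F   F   F   F   F
  2   T   F   T   T   F   T   F   F   F   F   F   F   F   F   F   F   F
  3   T   F   T   T   T   T   F   T   F   F   F   F   F   F   F   F   F
  4   T   F   T   T   T   T   T   T   T   T   T   T   F   T   F   F   F
  5   T   T   T   T   T   T   T   T   T   T   T   T   T   T   T   F   F
  6   T   T   T   T   T   T   T   T   T   T   T   T   T   T   T   T   T

17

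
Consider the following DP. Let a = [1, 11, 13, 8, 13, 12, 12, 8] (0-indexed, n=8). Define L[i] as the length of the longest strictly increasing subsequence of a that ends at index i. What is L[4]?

   i    0    1    2    3    4    5    6    7
a[i]    1   11   13    8   13   12   12    8
L[i]    1    2    3    2    3    3    3    2

3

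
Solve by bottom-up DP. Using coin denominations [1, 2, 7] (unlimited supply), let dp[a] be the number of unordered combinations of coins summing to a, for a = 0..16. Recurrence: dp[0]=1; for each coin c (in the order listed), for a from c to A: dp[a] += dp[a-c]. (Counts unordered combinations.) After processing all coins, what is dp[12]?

after  coin     0     1     2     3     4     5     6     7     8     9    10    11    12    13    14    15    16
          1     1     1     1     1     1     1     1     1     1     1     1     1     1     1     1     1     1
          2     1     1     2     2     3     3     4     4     5     5     6     6     7     7     8     8     9
          7     1     1     2     2     3     3     4     5     6     7     8     9    10    11    13    14    16

10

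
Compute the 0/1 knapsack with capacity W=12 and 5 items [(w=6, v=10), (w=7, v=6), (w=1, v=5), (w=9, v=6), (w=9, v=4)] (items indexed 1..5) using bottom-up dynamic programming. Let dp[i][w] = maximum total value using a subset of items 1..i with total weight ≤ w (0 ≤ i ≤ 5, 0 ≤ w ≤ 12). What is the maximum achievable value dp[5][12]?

i\w   0   1   2   3   4   5   6   7   8   9  10  11  12
  0   0   0   0   0   0   0   0   0   0   0   0   0   0
  1   0   0   0   0   0   0  10  10  10  10  10  10  10
  2   0   0   0   0   0   0  10  10  10  10  10  10  10
  3   0   5   5   5   5   5  10  15  15  15  15  15  15
  4   0   5   5   5   5   5  10  15  15  15  15  15  15
  5   0   5   5   5   5   5  10  15  15  15  15  15  15

15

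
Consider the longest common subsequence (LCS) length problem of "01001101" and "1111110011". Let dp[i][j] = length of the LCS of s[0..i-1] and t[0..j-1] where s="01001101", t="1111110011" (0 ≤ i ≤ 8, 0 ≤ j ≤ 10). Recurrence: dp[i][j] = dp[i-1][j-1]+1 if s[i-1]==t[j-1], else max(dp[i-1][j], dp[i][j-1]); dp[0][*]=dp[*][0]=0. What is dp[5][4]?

2

   ''  1  1  1  1  1  1  0  0  1  1
''  0  0  0  0  0  0  0  0  0  0  0
 0  0  0  0  0  0  0  0  1  1  1  1
 1  0  1  1  1  1  1  1  1  1  2  2
 0  0  1  1  1  1  1  1  2  2  2  2
 0  0  1  1  1  1  1  1  2  3  3  3
 1  0  1  2  2  2  2  2  2  3  4  4
 1  0  1  2  3  3  3  3  3  3  4  5
 0  0  1  2  3  3  3  3  4  4  4  5
 1  0  1  2  3  4  4  4  4  4  5  5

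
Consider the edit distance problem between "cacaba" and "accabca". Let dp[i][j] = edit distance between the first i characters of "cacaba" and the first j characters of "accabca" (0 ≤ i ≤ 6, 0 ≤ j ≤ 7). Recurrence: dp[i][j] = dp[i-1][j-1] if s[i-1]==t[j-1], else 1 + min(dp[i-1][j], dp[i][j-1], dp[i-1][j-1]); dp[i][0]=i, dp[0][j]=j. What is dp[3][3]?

2

   ''  a  c  c  a  b  c  a
''  0  1  2  3  4  5  6  7
 c  1  1  1  2  3  4  5  6
 a  2  1  2  2  2  3  4  5
 c  3  2  1  2  3  3  3  4
 a  4  3  2  2  2  3  4  3
 b  5  4  3  3  3  2  3  4
 a  6  5  4  4  3  3  3  3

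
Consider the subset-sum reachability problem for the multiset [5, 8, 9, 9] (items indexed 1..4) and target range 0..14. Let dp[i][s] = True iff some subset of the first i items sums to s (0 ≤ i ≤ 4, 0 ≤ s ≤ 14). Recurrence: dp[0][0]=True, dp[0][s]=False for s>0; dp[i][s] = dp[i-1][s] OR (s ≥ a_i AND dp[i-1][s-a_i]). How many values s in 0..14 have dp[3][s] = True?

6

i\s   0   1   2   3   4   5   6   7   8   9  10  11  12  13  14
  0   T   F   F   F   F   F   F   F   F   F   F   F   F   F   F
  1   T   F   F   F   F   T   F   F   F   F   F   F   F   F   F
  2   T   F   F   F   F   T   F   F   T   F   F   F   F   T   F
  3   T   F   F   F   F   T   F   F   T   T   F   F   F   T   T
  4   T   F   F   F   F   T   F   F   T   T   F   F   F   T   T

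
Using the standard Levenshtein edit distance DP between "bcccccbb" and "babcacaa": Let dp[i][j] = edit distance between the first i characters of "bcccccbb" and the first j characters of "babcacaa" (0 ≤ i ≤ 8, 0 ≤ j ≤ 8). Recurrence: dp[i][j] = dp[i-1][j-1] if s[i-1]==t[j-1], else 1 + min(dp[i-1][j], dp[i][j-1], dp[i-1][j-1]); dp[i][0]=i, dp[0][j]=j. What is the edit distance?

   ''  b  a  b  c  a  c  a  a
''  0  1  2  3  4  5  6  7  8
 b  1  0  1  2  3  4  5  6  7
 c  2  1  1  2  2  3  4  5  6
 c  3  2  2  2  2  3  3  4  5
 c  4  3  3  3  2  3  3  4  5
 c  5  4  4  4  3  3  3  4  5
 c  6  5  5  5  4  4  3  4  5
 b  7  6  6  5  5  5  4  4  5
 b  8  7  7  6  6  6  5  5  5

5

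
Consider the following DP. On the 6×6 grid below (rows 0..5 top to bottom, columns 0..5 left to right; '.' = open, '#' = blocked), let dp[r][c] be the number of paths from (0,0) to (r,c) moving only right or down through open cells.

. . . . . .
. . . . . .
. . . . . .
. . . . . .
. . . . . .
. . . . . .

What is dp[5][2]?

r\c   0   1   2   3   4   5
  0   1   1   1   1   1   1
  1   1   2   3   4   5   6
  2   1   3   6  10  15  21
  3   1   4  10  20  35  56
  4   1   5  15  35  70 126
  5   1   6  21  56 126 252

21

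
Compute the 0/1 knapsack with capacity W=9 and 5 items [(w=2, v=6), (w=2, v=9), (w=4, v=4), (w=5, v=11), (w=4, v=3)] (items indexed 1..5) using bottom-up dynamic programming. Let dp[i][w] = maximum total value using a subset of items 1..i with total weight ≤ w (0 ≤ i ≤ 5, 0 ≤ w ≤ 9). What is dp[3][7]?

15

i\w   0   1   2   3   4   5   6   7   8   9
  0   0   0   0   0   0   0   0   0   0   0
  1   0   0   6   6   6   6   6   6   6   6
  2   0   0   9   9  15  15  15  15  15  15
  3   0   0   9   9  15  15  15  15  19  19
  4   0   0   9   9  15  15  15  20  20  26
  5   0   0   9   9  15  15  15  20  20  26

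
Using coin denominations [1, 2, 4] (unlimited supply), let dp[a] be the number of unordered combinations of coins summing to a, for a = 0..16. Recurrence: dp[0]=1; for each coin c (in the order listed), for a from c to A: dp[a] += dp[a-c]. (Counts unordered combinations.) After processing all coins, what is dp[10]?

12

after  coin     0     1     2     3     4     5     6     7     8     9    10    11    12    13    14    15    16
          1     1     1     1     1     1     1     1     1     1     1     1     1     1     1     1     1     1
          2     1     1     2     2     3     3     4     4     5     5     6     6     7     7     8     8     9
          4     1     1     2     2     4     4     6     6     9     9    12    12    16    16    20    20    25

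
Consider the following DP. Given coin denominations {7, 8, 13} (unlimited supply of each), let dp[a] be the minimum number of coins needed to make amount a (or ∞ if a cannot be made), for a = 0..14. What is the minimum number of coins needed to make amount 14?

 a  0  1  2  3  4  5  6  7  8  9 10 11 12 13 14
dp  0  -  -  -  -  -  -  1  1  -  -  -  -  1  2
(- denotes ∞ / unreachable)

2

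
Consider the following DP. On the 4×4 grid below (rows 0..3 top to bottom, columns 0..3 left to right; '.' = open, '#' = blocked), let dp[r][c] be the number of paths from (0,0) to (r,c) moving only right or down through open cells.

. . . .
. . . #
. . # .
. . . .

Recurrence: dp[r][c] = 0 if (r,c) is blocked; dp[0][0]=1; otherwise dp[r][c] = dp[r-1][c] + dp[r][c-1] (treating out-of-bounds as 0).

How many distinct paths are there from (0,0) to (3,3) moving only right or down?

4

r\c   0   1   2   3
  0   1   1   1   1
  1   1   2   3   0
  2   1   3   0   0
  3   1   4   4   4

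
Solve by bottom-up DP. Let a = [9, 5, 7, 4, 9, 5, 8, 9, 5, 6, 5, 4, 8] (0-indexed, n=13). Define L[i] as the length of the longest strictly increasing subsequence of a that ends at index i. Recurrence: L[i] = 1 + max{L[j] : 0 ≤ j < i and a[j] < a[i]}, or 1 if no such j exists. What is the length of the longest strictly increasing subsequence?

   i    0    1    2    3    4    5    6    7    8    9   10   11   12
a[i]    9    5    7    4    9    5    8    9    5    6    5    4    8
L[i]    1    1    2    1    3    2    3    4    2    3    2    1    4

4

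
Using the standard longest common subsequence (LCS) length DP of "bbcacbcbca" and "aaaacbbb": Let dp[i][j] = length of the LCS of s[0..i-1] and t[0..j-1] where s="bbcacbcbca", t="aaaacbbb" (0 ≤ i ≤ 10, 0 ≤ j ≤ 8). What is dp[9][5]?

2

   ''  a  a  a  a  c  b  b  b
''  0  0  0  0  0  0  0  0  0
 b  0  0  0  0  0  0  1  1  1
 b  0  0  0  0  0  0  1  2  2
 c  0  0  0  0  0  1  1  2  2
 a  0  1  1  1  1  1  1  2  2
 c  0  1  1  1  1  2  2  2  2
 b  0  1  1  1  1  2  3  3  3
 c  0  1  1  1  1  2  3  3  3
 b  0  1  1  1  1  2  3  4  4
 c  0  1  1  1  1  2  3  4  4
 a  0  1  2  2  2  2  3  4  4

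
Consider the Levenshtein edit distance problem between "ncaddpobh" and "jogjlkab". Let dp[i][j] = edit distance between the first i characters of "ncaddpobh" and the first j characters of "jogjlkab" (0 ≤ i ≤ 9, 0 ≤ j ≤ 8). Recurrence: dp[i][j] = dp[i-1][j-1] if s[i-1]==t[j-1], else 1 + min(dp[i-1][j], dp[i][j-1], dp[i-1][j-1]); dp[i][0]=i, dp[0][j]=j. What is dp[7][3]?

   ''  j  o  g  j  l  k  a  b
''  0  1  2  3  4  5  6  7  8
 n  1  1  2  3  4  5  6  7  8
 c  2  2  2  3  4  5  6  7  8
 a  3  3  3  3  4  5  6  6  7
 d  4  4  4  4  4  5  6  7  7
 d  5  5  5  5  5  5  6  7  8
 p  6  6  6  6  6  6  6  7  8
 o  7  7  6  7  7  7  7  7  8
 b  8  8  7  7  8  8  8  8  7
 h  9  9  8  8  8  9  9  9  8

7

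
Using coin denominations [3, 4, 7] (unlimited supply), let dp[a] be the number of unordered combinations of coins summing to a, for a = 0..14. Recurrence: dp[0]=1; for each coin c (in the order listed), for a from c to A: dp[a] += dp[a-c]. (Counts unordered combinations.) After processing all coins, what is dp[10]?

2

after  coin     0     1     2     3     4     5     6     7     8     9    10    11    12    13    14
          3     1     0     0     1     0     0     1     0     0     1     0     0     1     0     0
          4     1     0     0     1     1     0     1     1     1     1     1     1     2     1     1
          7     1     0     0     1     1     0     1     2     1     1     2     2     2     2     3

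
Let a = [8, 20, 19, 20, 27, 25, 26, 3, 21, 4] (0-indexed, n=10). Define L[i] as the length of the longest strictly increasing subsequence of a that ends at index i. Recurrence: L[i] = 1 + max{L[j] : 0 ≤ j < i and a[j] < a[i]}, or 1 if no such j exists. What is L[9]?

2

   i    0    1    2    3    4    5    6    7    8    9
a[i]    8   20   19   20   27   25   26    3   21    4
L[i]    1    2    2    3    4    4    5    1    4    2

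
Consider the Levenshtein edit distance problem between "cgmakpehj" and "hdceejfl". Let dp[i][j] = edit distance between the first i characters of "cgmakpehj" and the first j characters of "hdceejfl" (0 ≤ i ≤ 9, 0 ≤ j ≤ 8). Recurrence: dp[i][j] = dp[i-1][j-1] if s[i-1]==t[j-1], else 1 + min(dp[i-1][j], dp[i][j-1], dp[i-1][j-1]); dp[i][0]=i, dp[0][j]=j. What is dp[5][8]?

   ''  h  d  c  e  e  j  f  l
''  0  1  2  3  4  5  6  7  8
 c  1  1  2  2  3  4  5  6  7
 g  2  2  2  3  3  4  5  6  7
 m  3  3  3  3  4  4  5  6  7
 a  4  4  4  4  4  5  5  6  7
 k  5  5  5  5  5  5  6  6  7
 p  6  6  6  6  6  6  6  7  7
 e  7  7  7  7  6  6  7  7  8
 h  8  7  8  8  7  7  7  8  8
 j  9  8  8  9  8  8  7  8  9

7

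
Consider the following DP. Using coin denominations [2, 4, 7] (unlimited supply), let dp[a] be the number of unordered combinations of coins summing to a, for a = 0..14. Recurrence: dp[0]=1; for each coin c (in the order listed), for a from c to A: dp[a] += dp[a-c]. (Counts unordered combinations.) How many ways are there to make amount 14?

5

after  coin     0     1     2     3     4     5     6     7     8     9    10    11    12    13    14
          2     1     0     1     0     1     0     1     0     1     0     1     0     1     0     1
          4     1     0     1     0     2     0     2     0     3     0     3     0     4     0     4
          7     1     0     1     0     2     0     2     1     3     1     3     2     4     2     5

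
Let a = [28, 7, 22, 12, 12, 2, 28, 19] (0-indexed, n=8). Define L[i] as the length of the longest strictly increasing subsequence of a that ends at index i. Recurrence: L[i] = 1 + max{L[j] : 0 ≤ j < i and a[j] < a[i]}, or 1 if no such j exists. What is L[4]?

   i    0    1    2    3    4    5    6    7
a[i]   28    7   22   12   12    2   28   19
L[i]    1    1    2    2    2    1    3    3

2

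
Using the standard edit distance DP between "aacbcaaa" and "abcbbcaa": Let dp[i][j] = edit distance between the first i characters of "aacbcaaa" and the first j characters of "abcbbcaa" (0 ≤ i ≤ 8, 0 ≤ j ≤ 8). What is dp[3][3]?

1

   ''  a  b  c  b  b  c  a  a
''  0  1  2  3  4  5  6  7  8
 a  1  0  1  2  3  4  5  6  7
 a  2  1  1  2  3  4  5  5  6
 c  3  2  2  1  2  3  4  5  6
 b  4  3  2  2  1  2  3  4  5
 c  5  4  3  2  2  2  2  3  4
 a  6  5  4  3  3  3  3  2  3
 a  7  6  5  4  4  4  4  3  2
 a  8  7  6  5  5  5  5  4  3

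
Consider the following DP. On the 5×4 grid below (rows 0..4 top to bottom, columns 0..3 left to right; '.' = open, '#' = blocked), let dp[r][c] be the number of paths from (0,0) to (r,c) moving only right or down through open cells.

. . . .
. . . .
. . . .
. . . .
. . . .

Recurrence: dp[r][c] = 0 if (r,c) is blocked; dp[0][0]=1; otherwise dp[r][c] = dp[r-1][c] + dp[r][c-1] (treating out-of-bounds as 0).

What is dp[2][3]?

r\c   0   1   2   3
  0   1   1   1   1
  1   1   2   3   4
  2   1   3   6  10
  3   1   4  10  20
  4   1   5  15  35

10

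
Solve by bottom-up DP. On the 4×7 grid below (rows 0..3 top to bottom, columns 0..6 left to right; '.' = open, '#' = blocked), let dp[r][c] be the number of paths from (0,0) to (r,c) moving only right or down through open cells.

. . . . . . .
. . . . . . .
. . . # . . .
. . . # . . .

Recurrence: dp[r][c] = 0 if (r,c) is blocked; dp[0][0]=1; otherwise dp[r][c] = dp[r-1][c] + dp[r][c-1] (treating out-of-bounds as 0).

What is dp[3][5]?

r\c   0   1   2   3   4   5   6
  0   1   1   1   1   1   1   1
  1   1   2   3   4   5   6   7
  2   1   3   6   0   5  11  18
  3   1   4  10   0   5  16  34

16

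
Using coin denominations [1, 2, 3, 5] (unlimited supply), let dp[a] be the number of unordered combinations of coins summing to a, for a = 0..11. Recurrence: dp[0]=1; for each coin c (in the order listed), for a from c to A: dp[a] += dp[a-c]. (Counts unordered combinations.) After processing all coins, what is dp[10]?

after  coin     0     1     2     3     4     5     6     7     8     9    10    11
          1     1     1     1     1     1     1     1     1     1     1     1     1
          2     1     1     2     2     3     3     4     4     5     5     6     6
          3     1     1     2     3     4     5     7     8    10    12    14    16
          5     1     1     2     3     4     6     8    10    13    16    20    24

20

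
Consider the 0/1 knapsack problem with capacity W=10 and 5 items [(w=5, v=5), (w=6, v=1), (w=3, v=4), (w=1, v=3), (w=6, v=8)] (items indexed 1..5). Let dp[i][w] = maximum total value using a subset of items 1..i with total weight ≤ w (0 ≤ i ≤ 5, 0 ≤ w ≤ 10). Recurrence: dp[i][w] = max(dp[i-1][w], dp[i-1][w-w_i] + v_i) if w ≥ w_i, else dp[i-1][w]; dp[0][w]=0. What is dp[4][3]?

i\w   0   1   2   3   4   5   6   7   8   9  10
  0   0   0   0   0   0   0   0   0   0   0   0
  1   0   0   0   0   0   5   5   5   5   5   5
  2   0   0   0   0   0   5   5   5   5   5   5
  3   0   0   0   4   4   5   5   5   9   9   9
  4   0   3   3   4   7   7   8   8   9  12  12
  5   0   3   3   4   7   7   8  11  11  12  15

4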